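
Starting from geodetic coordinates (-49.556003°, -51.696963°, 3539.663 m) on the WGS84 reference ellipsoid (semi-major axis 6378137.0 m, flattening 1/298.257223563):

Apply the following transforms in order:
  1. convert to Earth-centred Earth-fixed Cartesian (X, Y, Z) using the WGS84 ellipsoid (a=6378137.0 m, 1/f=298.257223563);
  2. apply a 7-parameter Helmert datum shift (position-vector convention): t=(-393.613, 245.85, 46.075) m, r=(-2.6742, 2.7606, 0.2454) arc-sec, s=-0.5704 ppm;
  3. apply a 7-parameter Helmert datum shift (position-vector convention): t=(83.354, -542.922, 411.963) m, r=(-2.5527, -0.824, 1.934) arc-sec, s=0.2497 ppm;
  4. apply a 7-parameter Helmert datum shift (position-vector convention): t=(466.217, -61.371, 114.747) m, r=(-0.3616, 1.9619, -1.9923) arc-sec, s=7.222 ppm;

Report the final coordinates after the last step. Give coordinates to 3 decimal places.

start: φ=-49.556003°, λ=-51.696963°, h=3539.663 m
→ ECEF (a=6378137.000, f=1/298.257223563): X=2570933.4382, Y=-3255011.6230, Z=-4833593.5263
→ Helmert 7p (PV): X=2570477.5397, Y=-3254823.5245, Z=-4833536.9021
→ Helmert 7p (PV): X=2570611.3631, Y=-3255402.9768, Z=-4833075.5961
→ Helmert 7p (PV): X=2571018.7306, Y=-3255521.1607, Z=-4833014.4973

X=2571018.731 m, Y=-3255521.161 m, Z=-4833014.497 m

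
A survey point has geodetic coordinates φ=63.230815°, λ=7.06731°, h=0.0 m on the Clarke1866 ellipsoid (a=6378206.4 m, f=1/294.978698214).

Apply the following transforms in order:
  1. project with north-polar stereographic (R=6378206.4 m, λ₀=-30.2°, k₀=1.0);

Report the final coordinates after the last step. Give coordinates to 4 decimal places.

start: φ=63.230815°, λ=7.067310°, h=0.000 m
→ stereo (R=6378206.4, λ₀=-30.2°): E=1838027.9887, N=-2415614.4780

E=1838027.9887 m, N=-2415614.4780 m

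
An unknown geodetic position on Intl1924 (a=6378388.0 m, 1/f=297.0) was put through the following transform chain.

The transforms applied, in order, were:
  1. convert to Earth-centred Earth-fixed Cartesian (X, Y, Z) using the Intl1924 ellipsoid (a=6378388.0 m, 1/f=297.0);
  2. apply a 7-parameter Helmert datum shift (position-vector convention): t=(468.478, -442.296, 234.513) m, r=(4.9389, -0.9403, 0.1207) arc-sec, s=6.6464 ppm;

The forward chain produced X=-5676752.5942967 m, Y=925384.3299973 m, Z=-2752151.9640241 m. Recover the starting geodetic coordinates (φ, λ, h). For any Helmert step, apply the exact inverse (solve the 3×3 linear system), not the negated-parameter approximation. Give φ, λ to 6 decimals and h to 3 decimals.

start: X=-5676752.5943, Y=925384.3300, Z=-2752151.9640 m
→ Helmert⁻¹: X=-5677195.3450, Y=925757.8909, Z=-2752364.4698
→ geod (Bowring, a=6378388.000): φ=-25.72141700°, λ=170.73851800°, h=2390.7800 m

φ=-25.721417°, λ=170.738518°, h=2390.780 m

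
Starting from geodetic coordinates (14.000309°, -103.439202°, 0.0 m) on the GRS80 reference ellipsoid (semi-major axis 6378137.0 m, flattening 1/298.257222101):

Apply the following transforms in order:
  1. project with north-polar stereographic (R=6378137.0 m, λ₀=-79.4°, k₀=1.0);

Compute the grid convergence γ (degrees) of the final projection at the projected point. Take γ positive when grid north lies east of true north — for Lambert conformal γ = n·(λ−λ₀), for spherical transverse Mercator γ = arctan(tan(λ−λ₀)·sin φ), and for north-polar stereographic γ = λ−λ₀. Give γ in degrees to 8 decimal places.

-24.03920200

start: φ=14.000309°, λ=-103.439202°, h=0.000 m
→ into stereo (λ₀=-79.4°): φ=14.00030900°, λ−λ₀=-24.03920200°
convergence γ = -24.03920200°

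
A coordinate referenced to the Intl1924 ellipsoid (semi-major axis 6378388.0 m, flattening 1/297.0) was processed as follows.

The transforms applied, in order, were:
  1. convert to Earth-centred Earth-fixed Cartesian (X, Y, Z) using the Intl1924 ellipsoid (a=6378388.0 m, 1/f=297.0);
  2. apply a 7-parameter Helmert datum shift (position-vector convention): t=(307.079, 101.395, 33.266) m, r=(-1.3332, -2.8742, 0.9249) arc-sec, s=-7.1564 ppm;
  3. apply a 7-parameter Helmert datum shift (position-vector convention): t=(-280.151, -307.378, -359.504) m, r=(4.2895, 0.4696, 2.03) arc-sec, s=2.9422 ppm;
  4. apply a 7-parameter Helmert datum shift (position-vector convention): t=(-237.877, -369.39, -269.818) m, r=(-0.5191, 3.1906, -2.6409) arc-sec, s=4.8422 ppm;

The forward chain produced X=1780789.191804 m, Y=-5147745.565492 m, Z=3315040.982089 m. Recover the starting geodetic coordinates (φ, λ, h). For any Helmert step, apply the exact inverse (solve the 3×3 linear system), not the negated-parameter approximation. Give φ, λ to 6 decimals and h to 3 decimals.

start: X=1780789.1918, Y=-5147745.5655, Z=3315040.9821 m
→ Helmert⁻¹: X=1781033.0656, Y=-5147336.7912, Z=3315309.3425
→ Helmert⁻¹: X=1781249.7718, Y=-5146962.8451, Z=3315770.1832
→ Helmert⁻¹: X=1780978.5608, Y=-5147130.4920, Z=3315702.5603
→ geod (Bowring, a=6378388.000): φ=31.50370100°, λ=-70.91367000°, h=3859.5350 m

φ=31.503701°, λ=-70.913670°, h=3859.535 m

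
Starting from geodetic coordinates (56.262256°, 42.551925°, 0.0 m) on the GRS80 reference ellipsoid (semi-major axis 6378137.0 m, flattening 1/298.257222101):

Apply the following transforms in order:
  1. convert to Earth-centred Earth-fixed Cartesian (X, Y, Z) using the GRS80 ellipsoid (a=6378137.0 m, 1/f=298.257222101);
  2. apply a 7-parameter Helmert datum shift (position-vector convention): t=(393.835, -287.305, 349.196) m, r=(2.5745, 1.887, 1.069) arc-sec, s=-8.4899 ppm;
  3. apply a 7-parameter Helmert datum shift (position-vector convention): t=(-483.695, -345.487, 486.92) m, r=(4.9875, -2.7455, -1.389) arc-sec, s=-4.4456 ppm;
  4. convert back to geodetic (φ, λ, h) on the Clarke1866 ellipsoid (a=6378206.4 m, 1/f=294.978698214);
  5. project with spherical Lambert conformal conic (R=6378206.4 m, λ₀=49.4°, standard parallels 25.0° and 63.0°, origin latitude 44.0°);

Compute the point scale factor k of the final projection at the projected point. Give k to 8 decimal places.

0.96451118

start: φ=56.262256°, λ=42.551925°, h=0.000 m
→ ECEF (a=6378137.000, f=1/298.257222101): X=2615599.5286, Y=2401119.7841, Z=5280715.5917
→ Helmert 7p (PV): X=2616007.0232, Y=2400759.7386, Z=5281025.9960
→ Helmert 7p (PV): X=2615457.5722, Y=2400258.2674, Z=5281582.3093
→ geod (Bowring, a=6378206.400): φ=56.27368635°, λ=42.54323116°, h=434.2017 m
→ into lcc (λ₀=49.4°): φ=56.27368635°, λ−λ₀=-6.85676884°
scale k = 0.96451118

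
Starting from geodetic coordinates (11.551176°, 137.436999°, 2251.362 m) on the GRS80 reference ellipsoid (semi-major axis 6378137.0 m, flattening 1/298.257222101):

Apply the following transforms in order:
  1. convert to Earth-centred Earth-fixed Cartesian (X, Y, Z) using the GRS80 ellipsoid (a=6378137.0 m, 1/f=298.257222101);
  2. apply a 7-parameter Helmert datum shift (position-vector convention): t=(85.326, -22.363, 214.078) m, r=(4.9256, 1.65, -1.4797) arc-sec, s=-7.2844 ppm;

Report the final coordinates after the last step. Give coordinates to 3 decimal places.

X=-4604651.665 m, Y=4228805.676 m, Z=1269591.869 m

start: φ=11.551176°, λ=137.436999°, h=2251.362 m
→ ECEF (a=6378137.000, f=1/298.257222101): X=-4604811.0245, Y=4228856.1191, Z=1269249.2166
→ Helmert 7p (PV): X=-4604651.6653, Y=4228805.6757, Z=1269591.8687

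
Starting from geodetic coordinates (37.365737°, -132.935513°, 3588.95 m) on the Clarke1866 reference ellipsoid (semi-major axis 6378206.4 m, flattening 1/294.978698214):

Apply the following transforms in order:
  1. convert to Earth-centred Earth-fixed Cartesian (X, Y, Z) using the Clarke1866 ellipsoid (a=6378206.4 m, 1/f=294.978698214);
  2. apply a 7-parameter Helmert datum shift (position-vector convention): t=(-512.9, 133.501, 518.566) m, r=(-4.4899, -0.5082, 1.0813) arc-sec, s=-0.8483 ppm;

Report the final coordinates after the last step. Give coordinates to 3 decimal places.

X=-3459804.859 m, Y=-3717828.975 m, Z=3852304.141 m

start: φ=37.365737°, λ=-132.935513°, h=3588.950 m
→ ECEF (a=6378206.400, f=1/294.978698214): X=-3459304.8945, Y=-3718031.3381, Z=3851716.4324
→ Helmert 7p (PV): X=-3459804.8590, Y=-3717828.9750, Z=3852304.1406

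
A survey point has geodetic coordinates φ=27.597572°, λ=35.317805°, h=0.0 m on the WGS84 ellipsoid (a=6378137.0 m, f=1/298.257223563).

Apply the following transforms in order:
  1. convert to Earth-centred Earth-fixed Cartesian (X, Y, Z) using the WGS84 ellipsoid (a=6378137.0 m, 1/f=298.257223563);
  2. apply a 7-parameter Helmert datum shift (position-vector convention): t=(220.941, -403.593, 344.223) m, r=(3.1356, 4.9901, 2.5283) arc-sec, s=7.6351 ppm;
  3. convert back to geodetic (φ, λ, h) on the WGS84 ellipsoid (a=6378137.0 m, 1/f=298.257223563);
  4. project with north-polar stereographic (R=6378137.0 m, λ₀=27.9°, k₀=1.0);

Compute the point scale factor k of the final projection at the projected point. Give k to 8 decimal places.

start: φ=27.597572°, λ=35.317805°, h=0.000 m
→ ECEF (a=6378137.000, f=1/298.257223563): X=4615480.8191, Y=3270096.3784, Z=2937056.5448
→ Helmert 7p (PV): X=4615767.9719, Y=3269729.6788, Z=2937361.2426
→ geod (Bowring, a=6378137.000): φ=27.59991540°, λ=35.31309275°, h=160.9491 m
→ into stereo (λ₀=27.9°): φ=27.59991540°, λ−λ₀=7.41309275°
scale k = 1.36677866

1.36677866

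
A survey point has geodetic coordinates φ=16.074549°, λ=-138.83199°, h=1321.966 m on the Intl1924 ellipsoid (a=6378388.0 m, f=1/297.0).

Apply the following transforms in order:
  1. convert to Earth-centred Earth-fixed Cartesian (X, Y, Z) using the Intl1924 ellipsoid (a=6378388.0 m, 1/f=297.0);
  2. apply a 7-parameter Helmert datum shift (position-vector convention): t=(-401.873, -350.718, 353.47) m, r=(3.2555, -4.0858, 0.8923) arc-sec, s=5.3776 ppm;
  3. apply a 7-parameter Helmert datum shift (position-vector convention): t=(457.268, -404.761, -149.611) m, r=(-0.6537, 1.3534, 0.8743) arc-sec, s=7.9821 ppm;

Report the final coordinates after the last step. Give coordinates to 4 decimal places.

X=-4615950.4734 m, Y=-4037284.5148 m, Z=1755158.7374 m

start: φ=16.074549°, λ=-138.831990°, h=1321.966 m
→ ECEF (a=6378388.000, f=1/297.0): X=-4615955.5219, Y=-4036413.4333, Z=1755043.4887
→ Helmert 7p (PV): X=-4616399.5211, Y=-4036833.5264, Z=1755251.2534
→ Helmert 7p (PV): X=-4615950.4734, Y=-4037284.5148, Z=1755158.7374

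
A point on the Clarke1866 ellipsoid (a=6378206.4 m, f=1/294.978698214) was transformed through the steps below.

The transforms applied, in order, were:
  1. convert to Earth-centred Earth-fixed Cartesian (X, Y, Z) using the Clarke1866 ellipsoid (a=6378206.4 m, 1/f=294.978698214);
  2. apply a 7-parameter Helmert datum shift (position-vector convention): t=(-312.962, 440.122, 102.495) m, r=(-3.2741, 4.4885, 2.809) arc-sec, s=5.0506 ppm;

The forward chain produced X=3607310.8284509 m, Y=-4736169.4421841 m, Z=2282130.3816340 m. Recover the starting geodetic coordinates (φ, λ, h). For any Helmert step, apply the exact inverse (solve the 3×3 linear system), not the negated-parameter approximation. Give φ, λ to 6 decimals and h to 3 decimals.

φ=21.100953°, λ=-52.706774°, h=911.392 m

start: X=3607310.8285, Y=-4736169.4422, Z=2282130.3816 m
→ Helmert⁻¹: X=3607491.4052, Y=-4736670.9931, Z=2282019.6767
→ geod (Bowring, a=6378206.400): φ=21.10095300°, λ=-52.70677400°, h=911.3920 m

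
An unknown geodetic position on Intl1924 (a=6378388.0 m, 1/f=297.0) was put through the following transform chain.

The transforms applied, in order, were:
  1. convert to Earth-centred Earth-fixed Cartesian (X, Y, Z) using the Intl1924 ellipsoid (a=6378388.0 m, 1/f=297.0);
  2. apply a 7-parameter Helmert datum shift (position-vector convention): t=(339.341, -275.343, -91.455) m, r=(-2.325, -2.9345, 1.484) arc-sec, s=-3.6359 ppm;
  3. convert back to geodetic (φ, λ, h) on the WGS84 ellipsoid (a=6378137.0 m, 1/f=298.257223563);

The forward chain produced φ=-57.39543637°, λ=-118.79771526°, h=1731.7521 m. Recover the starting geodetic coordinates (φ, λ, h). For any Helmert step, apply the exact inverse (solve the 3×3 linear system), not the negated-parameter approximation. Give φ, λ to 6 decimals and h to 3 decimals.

φ=-57.396500°, λ=-118.806870°, h=1449.766 m

start: φ=-57.395436°, λ=-118.797715°, h=1731.752 m
→ ECEF (a=6378137.000, f=1/298.257223563): X=-1659958.2963, Y=-3019738.1598, Z=-5351215.6517
→ Helmert⁻¹: X=-1660401.5276, Y=-3019401.5315, Z=-5351154.0650
→ geod (Bowring, a=6378388.000): φ=-57.39650000°, λ=-118.80687000°, h=1449.7660 m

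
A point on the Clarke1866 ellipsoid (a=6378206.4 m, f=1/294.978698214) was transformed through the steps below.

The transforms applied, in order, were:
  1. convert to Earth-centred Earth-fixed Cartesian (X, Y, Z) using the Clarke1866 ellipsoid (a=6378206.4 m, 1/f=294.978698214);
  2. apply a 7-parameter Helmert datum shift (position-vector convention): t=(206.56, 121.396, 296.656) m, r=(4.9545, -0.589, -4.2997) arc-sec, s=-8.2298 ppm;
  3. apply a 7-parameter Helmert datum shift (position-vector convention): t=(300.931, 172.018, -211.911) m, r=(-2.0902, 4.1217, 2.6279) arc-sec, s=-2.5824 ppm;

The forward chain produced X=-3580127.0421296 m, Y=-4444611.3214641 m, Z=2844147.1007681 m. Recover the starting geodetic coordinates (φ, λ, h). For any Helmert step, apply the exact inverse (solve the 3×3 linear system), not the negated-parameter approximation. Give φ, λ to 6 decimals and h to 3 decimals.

start: X=-3580127.0421, Y=-4444611.3215, Z=2844147.1008 m
→ Helmert⁻¹: X=-3580550.6830, Y=-4444778.0224, Z=2844249.7670
→ Helmert⁻¹: X=-3580685.9335, Y=-4444942.3253, Z=2844093.5091
→ geod (Bowring, a=6378206.400): φ=26.64187100°, λ=-128.85367100°, h=3234.4790 m

φ=26.641871°, λ=-128.853671°, h=3234.479 m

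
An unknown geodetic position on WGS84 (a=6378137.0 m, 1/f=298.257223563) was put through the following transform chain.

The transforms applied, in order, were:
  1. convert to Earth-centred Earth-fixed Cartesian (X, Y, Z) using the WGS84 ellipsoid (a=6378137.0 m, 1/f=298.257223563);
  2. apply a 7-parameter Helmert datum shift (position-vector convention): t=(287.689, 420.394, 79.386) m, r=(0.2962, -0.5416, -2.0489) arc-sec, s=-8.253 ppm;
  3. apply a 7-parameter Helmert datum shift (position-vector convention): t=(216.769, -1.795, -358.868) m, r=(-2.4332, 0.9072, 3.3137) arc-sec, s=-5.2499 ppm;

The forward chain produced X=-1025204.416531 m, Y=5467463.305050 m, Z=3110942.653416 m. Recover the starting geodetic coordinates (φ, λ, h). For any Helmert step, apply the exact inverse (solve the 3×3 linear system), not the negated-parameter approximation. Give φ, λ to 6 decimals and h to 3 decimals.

φ=29.384294°, λ=100.625880°, h=475.088 m

start: X=-1025204.4165, Y=5467463.3051, Z=3110942.6534 m
→ Helmert⁻¹: X=-1025352.4170, Y=5467473.5731, Z=3111377.8428
→ Helmert⁻¹: X=-1025694.7077, Y=5467092.5784, Z=3111318.9769
→ geod (Bowring, a=6378137.000): φ=29.38429400°, λ=100.62588000°, h=475.0880 m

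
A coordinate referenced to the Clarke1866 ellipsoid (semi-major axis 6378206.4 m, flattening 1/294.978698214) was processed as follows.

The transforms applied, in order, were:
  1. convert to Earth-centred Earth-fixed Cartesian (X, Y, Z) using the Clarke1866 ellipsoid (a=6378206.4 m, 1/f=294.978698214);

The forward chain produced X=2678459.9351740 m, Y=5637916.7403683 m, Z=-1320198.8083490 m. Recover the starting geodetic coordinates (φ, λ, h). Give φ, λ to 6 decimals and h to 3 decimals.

start: X=2678459.9352, Y=5637916.7404, Z=-1320198.8083 m
→ geod (Bowring, a=6378206.400): φ=-12.02154400°, λ=64.58855500°, h=2628.2180 m

φ=-12.021544°, λ=64.588555°, h=2628.218 m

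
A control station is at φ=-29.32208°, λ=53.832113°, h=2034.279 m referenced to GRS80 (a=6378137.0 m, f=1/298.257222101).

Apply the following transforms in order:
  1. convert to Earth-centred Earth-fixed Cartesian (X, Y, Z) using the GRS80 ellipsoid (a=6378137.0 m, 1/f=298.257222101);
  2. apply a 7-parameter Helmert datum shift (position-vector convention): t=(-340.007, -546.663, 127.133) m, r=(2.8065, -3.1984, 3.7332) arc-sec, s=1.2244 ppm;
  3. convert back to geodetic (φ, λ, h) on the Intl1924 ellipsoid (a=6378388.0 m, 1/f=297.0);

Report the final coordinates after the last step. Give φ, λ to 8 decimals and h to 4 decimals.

φ=-29.32346045°, λ=53.83251123°, h=1190.5929 m

start: φ=-29.322080°, λ=53.832113°, h=2034.279 m
→ ECEF (a=6378137.000, f=1/298.257222101): X=3285511.4626, Y=4494365.3628, Z=-3106071.5248
→ Helmert 7p (PV): X=3285142.2981, Y=4493925.9296, Z=-3105836.0970
→ geod (Bowring, a=6378388.000): φ=-29.32346045°, λ=53.83251123°, h=1190.5929 m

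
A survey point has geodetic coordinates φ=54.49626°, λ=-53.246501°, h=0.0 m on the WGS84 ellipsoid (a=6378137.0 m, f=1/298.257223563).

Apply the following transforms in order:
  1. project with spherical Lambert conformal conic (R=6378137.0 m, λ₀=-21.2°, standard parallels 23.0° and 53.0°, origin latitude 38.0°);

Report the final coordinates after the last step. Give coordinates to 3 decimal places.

E=-2046639.543 m, N=2157845.471 m

start: φ=54.496260°, λ=-53.246501°, h=0.000 m
→ lcc (R=6378137.0, λ₀=-21.2°): E=-2046639.5426, N=2157845.4705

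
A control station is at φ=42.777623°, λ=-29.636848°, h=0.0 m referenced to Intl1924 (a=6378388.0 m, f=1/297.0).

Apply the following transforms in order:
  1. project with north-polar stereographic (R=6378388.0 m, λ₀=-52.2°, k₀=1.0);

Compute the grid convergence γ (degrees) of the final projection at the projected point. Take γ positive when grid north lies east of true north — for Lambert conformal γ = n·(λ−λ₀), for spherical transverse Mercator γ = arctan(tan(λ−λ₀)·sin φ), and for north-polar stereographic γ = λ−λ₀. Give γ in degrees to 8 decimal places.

22.56315200

start: φ=42.777623°, λ=-29.636848°, h=0.000 m
→ into stereo (λ₀=-52.2°): φ=42.77762300°, λ−λ₀=22.56315200°
convergence γ = 22.56315200°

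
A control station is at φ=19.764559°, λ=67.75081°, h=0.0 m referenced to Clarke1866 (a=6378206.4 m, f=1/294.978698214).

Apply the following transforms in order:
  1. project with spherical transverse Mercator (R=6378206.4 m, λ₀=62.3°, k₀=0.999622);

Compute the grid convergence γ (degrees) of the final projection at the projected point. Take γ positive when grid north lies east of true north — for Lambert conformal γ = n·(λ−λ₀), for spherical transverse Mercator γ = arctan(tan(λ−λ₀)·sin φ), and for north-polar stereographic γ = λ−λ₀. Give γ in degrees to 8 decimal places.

1.84816305

start: φ=19.764559°, λ=67.750810°, h=0.000 m
→ into tm (λ₀=62.3°): φ=19.76455900°, λ−λ₀=5.45081000°
convergence γ = 1.84816305°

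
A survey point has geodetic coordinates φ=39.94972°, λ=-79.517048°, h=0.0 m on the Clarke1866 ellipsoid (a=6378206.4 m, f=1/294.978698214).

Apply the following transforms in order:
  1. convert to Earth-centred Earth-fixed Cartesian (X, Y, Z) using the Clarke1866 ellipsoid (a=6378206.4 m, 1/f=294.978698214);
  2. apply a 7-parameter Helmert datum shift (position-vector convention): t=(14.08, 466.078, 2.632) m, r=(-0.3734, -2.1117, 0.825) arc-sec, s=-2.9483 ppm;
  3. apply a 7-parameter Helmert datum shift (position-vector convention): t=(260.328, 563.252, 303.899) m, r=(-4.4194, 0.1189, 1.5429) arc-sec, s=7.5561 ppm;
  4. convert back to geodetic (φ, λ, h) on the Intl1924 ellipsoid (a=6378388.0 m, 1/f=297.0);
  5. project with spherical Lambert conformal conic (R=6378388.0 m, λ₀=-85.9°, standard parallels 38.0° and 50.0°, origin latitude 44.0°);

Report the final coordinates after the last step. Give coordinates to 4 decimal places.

start: φ=39.949720°, λ=-79.517048°, h=0.000 m
→ ECEF (a=6378206.400, f=1/294.978698214): X=890869.6273, Y=-4814696.9728, Z=4073509.5739
→ Helmert 7p (PV): X=890858.6344, Y=-4814205.7622, Z=4073518.0325
→ Helmert 7p (PV): X=891164.0534, Y=-4813584.9437, Z=4073955.3472
→ geod (Bowring, a=6378388.000): φ=39.95751351°, λ=-79.51129151°, h=-752.7823 m
→ lcc (R=6378388.0, λ₀=-85.9°): E=543016.2818, N=-426871.4746

E=543016.2818 m, N=-426871.4746 m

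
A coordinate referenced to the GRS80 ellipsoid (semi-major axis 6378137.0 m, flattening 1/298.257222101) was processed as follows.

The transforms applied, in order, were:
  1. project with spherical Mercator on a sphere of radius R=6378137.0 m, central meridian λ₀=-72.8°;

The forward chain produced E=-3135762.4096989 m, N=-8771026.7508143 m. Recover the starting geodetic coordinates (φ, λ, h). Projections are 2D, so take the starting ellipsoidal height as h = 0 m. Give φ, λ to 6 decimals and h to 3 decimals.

start: E=-3135762.4097, N=-8771026.7508 m
→ merc⁻¹: φ=-61.62611200°, λ=-100.96903300°

φ=-61.626112°, λ=-100.969033°, h=0.000 m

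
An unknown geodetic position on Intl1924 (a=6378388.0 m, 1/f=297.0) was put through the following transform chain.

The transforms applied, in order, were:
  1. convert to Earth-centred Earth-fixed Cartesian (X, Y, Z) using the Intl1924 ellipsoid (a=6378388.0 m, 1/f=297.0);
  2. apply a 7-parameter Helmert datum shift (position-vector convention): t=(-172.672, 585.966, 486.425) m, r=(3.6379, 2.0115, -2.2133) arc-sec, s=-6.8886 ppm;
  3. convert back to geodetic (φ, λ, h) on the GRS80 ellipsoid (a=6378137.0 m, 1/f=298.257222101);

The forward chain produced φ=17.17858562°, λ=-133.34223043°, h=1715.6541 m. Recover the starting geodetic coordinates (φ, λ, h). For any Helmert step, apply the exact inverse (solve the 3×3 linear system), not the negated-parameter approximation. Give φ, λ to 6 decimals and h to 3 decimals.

φ=17.174384°, λ=-133.336994°, h=1666.902 m

start: φ=17.178586°, λ=-133.342230°, h=1715.654 m
→ ECEF (a=6378137.000, f=1/298.257222101): X=-4184717.5147, Y=-4434161.7910, Z=1872231.6063
→ Helmert⁻¹: X=-4184544.3354, Y=-4434790.1952, Z=1871795.4838
→ geod (Bowring, a=6378388.000): φ=17.17438400°, λ=-133.33699400°, h=1666.9020 m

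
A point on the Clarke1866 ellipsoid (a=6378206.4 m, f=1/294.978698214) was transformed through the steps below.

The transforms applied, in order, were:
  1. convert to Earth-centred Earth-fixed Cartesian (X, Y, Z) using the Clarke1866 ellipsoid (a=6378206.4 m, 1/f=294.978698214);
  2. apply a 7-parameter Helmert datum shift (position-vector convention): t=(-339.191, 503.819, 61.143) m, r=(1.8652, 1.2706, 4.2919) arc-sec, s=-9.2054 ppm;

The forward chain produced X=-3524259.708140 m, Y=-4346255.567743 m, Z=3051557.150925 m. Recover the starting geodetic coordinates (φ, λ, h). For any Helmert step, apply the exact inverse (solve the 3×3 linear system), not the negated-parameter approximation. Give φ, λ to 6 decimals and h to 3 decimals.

start: X=-3524259.7081, Y=-4346255.5677, Z=3051557.1509 m
→ Helmert⁻¹: X=-3524062.1990, Y=-4346698.4788, Z=3051541.6961
→ geod (Bowring, a=6378206.400): φ=28.76875300°, λ=-129.03322300°, h=520.9180 m

φ=28.768753°, λ=-129.033223°, h=520.918 m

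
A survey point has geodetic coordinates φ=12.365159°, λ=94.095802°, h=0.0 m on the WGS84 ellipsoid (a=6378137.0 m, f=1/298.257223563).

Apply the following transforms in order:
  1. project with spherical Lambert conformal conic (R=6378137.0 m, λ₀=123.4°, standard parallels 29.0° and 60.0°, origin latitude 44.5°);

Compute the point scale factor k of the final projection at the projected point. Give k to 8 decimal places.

1.11718030

start: φ=12.365159°, λ=94.095802°, h=0.000 m
→ into lcc (λ₀=123.4°): φ=12.36515900°, λ−λ₀=-29.30419800°
scale k = 1.11718030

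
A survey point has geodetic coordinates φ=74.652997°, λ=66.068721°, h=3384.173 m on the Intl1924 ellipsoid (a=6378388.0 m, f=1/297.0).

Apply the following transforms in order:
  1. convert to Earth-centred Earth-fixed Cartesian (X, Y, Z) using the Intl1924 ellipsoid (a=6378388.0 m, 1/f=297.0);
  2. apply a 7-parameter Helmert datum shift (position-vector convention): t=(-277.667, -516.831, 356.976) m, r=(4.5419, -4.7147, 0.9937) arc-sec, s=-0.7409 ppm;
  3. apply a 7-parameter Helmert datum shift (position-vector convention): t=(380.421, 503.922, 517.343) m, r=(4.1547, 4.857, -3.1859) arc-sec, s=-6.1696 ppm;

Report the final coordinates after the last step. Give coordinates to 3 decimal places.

X=687407.258 m, Y=1548382.261 m, Z=6132936.059 m

start: φ=74.652997°, λ=66.068721°, h=3384.173 m
→ ECEF (a=6378388.000, f=1/297.0): X=687288.5621, Y=1548671.7146, Z=6132039.3001
→ Helmert 7p (PV): X=686862.7620, Y=1548022.0214, Z=6132441.5439
→ Helmert 7p (PV): X=687407.2576, Y=1548382.2615, Z=6132936.0593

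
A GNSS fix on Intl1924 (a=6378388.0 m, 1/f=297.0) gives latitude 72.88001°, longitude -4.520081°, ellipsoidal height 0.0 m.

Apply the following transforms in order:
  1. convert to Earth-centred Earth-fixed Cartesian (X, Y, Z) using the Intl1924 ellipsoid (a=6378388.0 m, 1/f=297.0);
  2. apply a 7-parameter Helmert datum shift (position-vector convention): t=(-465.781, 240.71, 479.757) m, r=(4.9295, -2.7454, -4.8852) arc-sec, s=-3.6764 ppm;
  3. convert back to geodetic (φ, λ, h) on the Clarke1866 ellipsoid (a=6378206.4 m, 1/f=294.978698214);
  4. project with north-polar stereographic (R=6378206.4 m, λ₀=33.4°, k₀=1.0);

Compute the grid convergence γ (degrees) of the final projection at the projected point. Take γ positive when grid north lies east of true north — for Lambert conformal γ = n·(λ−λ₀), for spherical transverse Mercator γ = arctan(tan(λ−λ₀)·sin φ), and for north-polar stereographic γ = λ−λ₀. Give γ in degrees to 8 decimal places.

-37.91985036

start: φ=72.880010°, λ=-4.520081°, h=0.000 m
→ ECEF (a=6378388.000, f=1/297.0): X=1877563.4008, Y=-148429.5861, Z=6073458.7336
→ Helmert 7p (PV): X=1877006.3638, Y=-148377.9471, Z=6073937.6052
→ geod (Bowring, a=6378206.400): φ=72.88680361°, λ=-4.51985036°, h=608.4405 m
→ into stereo (λ₀=33.4°): φ=72.88680361°, λ−λ₀=-37.91985036°
convergence γ = -37.91985036°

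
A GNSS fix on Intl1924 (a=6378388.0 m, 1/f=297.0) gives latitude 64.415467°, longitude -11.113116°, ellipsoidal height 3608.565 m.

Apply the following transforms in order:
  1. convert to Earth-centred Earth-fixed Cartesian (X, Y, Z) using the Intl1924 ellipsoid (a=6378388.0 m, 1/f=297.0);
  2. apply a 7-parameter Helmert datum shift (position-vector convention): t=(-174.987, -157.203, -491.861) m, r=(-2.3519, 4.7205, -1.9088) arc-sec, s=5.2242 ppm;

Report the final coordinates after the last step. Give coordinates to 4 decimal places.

X=2711723.4256 m, Y=-532790.1608 m, Z=5732733.0722 m

start: φ=64.415467°, λ=-11.113116°, h=3608.565 m
→ ECEF (a=6378388.000, f=1/297.0): X=2711757.9656, Y=-532670.4527, Z=5733250.9684
→ Helmert 7p (PV): X=2711723.4256, Y=-532790.1608, Z=5732733.0722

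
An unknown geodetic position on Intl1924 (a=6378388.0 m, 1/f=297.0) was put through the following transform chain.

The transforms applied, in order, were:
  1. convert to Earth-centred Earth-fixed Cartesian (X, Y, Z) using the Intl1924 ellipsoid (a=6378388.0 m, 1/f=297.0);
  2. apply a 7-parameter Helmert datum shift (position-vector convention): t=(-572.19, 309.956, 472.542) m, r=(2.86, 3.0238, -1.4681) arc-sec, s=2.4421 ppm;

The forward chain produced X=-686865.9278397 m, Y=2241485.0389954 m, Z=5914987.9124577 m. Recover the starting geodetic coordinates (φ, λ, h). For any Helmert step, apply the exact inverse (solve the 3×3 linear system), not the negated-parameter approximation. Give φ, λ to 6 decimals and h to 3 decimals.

φ=68.512770°, λ=107.027509°, h=2194.543 m

start: X=-686865.9278, Y=2241485.0390, Z=5914987.9125 m
→ Helmert⁻¹: X=-686394.7188, Y=2241246.7323, Z=5914459.7879
→ geod (Bowring, a=6378388.000): φ=68.51277000°, λ=107.02750900°, h=2194.5430 m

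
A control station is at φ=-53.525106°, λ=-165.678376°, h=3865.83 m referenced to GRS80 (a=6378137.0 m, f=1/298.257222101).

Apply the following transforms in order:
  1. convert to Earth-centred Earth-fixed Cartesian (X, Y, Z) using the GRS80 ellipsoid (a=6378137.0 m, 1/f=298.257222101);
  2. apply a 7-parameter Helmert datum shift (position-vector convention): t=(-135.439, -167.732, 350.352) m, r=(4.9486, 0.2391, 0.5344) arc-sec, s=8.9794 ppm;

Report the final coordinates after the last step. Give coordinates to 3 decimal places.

start: φ=-53.525106°, λ=-165.678376°, h=3865.830 m
→ ECEF (a=6378137.000, f=1/298.257222101): X=-3683983.9466, Y=-940516.5838, Z=-5108607.5970
→ Helmert 7p (PV): X=-3684155.9507, Y=-940579.7416, Z=-5108321.4114

X=-3684155.951 m, Y=-940579.742 m, Z=-5108321.411 m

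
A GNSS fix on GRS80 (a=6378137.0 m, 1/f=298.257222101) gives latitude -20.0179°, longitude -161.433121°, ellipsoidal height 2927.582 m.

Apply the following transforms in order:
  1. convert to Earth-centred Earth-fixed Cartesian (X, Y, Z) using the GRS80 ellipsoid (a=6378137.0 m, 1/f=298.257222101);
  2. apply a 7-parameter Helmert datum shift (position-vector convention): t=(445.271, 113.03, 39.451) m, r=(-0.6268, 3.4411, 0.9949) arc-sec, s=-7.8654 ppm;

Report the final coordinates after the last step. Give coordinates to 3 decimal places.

X=-5685270.689 m, Y=-1909708.463 m, Z=-2170403.756 m

start: φ=-20.017900°, λ=-161.433121°, h=2927.582 m
→ ECEF (a=6378137.000, f=1/298.257222101): X=-5685733.6809, Y=-1909802.4945, Z=-2170560.9364
→ Helmert 7p (PV): X=-5685270.6887, Y=-1909708.4634, Z=-2170403.7557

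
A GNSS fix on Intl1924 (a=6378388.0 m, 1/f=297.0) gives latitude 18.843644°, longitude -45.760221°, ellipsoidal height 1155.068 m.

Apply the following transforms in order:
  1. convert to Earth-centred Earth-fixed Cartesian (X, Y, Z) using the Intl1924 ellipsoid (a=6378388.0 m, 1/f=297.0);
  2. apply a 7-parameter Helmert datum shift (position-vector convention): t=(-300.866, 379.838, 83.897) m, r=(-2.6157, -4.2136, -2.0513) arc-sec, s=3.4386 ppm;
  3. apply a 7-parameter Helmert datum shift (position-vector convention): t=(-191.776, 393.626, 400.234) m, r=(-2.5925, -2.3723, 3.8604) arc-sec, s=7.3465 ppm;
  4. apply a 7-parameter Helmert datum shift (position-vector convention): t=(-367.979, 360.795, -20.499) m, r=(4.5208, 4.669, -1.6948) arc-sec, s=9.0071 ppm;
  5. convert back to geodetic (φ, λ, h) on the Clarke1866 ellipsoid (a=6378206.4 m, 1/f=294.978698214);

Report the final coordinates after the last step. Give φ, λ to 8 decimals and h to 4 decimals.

φ=18.85304745°, λ=-45.75861521°, h=290.7974 m

start: φ=18.843644°, λ=-45.760221°, h=1155.068 m
→ ECEF (a=6378388.000, f=1/297.0): X=4213700.9673, Y=-4327029.0947, Z=2047375.8414
→ Helmert 7p (PV): X=4213329.7340, Y=-4326680.0775, Z=2047607.7292
→ Helmert 7p (PV): X=4213226.3387, Y=-4326213.6451, Z=2048125.8463
→ Helmert 7p (PV): X=4212907.1232, Y=-4325971.3257, Z=2047933.6033
→ geod (Bowring, a=6378206.400): φ=18.85304745°, λ=-45.75861521°, h=290.7974 m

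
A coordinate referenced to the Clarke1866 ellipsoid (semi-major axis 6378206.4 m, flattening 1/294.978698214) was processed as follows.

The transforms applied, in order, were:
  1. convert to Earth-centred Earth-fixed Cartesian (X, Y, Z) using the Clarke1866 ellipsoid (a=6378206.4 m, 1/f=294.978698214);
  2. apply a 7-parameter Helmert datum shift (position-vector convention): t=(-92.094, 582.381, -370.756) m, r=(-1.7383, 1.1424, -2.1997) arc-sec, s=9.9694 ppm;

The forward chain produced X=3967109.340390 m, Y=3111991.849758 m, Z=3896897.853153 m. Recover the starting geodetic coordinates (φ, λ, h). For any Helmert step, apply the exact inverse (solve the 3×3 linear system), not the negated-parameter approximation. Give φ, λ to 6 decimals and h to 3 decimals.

φ=37.892754°, λ=38.106963°, h=2304.525 m

start: X=3967109.3404, Y=3111991.8498, Z=3896897.8532 m
→ Helmert⁻¹: X=3967107.1178, Y=3111387.9128, Z=3897277.9493
→ geod (Bowring, a=6378206.400): φ=37.89275400°, λ=38.10696300°, h=2304.5250 m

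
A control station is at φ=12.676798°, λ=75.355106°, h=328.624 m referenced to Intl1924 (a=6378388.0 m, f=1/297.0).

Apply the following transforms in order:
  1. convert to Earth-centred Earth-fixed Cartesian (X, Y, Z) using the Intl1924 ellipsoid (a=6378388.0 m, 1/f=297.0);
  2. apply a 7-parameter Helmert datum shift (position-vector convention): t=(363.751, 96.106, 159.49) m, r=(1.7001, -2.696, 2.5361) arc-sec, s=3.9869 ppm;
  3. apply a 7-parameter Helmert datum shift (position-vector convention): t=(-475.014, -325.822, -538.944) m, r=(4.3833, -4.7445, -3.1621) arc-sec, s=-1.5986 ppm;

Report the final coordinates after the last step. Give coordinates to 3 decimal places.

start: φ=12.676798°, λ=75.355106°, h=328.624 m
→ ECEF (a=6378388.000, f=1/297.0): X=1573657.5349, Y=6022016.5294, Z=1390631.7484
→ Helmert 7p (PV): X=1573935.3403, Y=6022144.5313, Z=1390866.9870
→ Helmert 7p (PV): X=1573518.1387, Y=6021755.3964, Z=1390489.9985

X=1573518.139 m, Y=6021755.396 m, Z=1390489.999 m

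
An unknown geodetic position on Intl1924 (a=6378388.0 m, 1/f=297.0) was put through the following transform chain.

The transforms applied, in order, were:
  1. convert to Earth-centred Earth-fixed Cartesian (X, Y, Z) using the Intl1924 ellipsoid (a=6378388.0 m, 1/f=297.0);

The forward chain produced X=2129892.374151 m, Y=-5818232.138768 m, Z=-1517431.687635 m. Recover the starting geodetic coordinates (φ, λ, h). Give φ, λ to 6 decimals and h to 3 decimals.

start: X=2129892.3742, Y=-5818232.1388, Z=-1517431.6876 m
→ geod (Bowring, a=6378388.000): φ=-13.85107900°, λ=-69.89373200°, h=1772.3190 m

φ=-13.851079°, λ=-69.893732°, h=1772.319 m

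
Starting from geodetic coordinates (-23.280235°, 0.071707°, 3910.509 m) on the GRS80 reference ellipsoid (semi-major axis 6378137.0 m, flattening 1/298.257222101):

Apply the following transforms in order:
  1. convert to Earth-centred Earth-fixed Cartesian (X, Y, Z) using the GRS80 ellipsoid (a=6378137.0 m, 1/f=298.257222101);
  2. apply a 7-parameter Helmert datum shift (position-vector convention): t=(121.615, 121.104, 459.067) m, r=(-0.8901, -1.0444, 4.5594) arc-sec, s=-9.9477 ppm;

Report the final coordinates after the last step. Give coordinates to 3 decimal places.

X=5865575.823 m, Y=7580.680 m, Z=-2506289.209 m

start: φ=-23.280235°, λ=0.071707°, h=3910.509 m
→ ECEF (a=6378137.000, f=1/298.257222101): X=5865500.0256, Y=7340.8135, Z=-2506802.8803
→ Helmert 7p (PV): X=5865575.8229, Y=7580.6801, Z=-2506289.2090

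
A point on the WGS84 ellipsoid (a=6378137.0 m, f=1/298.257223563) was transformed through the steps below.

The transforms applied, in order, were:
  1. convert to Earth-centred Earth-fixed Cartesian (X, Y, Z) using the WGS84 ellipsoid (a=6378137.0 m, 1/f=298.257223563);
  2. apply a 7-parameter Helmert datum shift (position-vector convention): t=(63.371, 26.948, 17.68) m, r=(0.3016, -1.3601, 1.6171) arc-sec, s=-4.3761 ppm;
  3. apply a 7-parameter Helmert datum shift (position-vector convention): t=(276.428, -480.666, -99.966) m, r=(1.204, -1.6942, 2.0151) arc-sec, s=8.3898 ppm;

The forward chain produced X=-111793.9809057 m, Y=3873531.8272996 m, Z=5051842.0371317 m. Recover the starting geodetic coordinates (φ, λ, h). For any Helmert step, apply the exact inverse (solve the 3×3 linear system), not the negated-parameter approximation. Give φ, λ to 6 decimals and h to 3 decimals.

start: X=-111793.9809, Y=3873531.8273, Z=5051842.0371 m
→ Helmert⁻¹: X=-111990.1269, Y=3874010.5741, Z=5051877.9254
→ Helmert⁻¹: X=-111990.3045, Y=3874008.8439, Z=5051877.4268
→ geod (Bowring, a=6378137.000): φ=52.69143500°, λ=91.65585200°, h=2606.1440 m

φ=52.691435°, λ=91.655852°, h=2606.144 m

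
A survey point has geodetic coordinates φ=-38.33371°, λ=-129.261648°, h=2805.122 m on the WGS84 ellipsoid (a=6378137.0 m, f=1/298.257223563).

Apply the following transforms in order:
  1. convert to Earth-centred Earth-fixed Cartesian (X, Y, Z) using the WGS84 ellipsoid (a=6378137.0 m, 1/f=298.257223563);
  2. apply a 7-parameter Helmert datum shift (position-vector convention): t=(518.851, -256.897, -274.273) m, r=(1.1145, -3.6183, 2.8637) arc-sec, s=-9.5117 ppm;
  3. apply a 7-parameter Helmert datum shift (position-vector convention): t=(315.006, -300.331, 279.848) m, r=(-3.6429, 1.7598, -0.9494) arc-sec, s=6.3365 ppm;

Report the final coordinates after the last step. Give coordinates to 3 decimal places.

X=-3170827.928 m, Y=-3881032.221 m, Z=-3936269.431 m

start: φ=-38.333710°, λ=-129.261648°, h=2805.122 m
→ ECEF (a=6378137.000, f=1/298.257223563): X=-3171743.3350, Y=-3880409.6162, Z=-3936306.4904
→ Helmert 7p (PV): X=-3171071.3916, Y=-3880652.3700, Z=-3936619.9273
→ Helmert 7p (PV): X=-3170827.9277, Y=-3881032.2210, Z=-3936269.4310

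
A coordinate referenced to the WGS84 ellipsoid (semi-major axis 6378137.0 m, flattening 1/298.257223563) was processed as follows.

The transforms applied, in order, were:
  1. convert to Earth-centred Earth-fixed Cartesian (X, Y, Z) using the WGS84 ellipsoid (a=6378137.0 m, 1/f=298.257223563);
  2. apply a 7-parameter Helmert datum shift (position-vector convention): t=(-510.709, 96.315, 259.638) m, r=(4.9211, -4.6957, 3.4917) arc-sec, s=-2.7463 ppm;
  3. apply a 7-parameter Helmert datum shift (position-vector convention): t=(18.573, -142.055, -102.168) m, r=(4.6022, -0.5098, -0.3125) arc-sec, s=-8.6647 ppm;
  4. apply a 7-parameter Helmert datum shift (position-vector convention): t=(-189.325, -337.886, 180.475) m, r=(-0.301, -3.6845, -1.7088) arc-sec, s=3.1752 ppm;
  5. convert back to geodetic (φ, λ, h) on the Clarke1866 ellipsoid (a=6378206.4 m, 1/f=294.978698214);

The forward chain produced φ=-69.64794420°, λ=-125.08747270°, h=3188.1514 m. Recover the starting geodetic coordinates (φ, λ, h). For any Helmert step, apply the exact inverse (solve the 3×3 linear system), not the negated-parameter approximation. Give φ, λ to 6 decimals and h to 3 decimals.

φ=-69.650032°, λ=-125.080671°, h=3171.505 m

start: φ=-69.647944°, λ=-125.087473°, h=3188.151 m
→ ECEF (a=6378206.400, f=1/294.978698214): X=-1279562.8382, Y=-1821480.1847, Z=-5960297.8644
→ Helmert⁻¹: X=-1279460.8349, Y=-1821138.4179, Z=-5960439.2163
→ Helmert⁻¹: X=-1279502.4666, Y=-1821147.0677, Z=-5960344.8973
→ Helmert⁻¹: X=-1279161.7969, Y=-1821368.9382, Z=-5960548.3298
→ geod (Bowring, a=6378137.000): φ=-69.65003200°, λ=-125.08067100°, h=3171.5050 m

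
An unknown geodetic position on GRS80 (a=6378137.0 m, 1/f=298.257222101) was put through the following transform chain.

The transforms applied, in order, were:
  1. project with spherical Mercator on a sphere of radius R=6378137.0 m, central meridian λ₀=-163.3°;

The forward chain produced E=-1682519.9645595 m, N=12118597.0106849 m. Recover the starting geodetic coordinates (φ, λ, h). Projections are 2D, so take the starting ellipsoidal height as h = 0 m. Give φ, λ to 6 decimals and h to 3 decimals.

φ=72.987176°, λ=-178.414334°, h=0.000 m

start: E=-1682519.9646, N=12118597.0107 m
→ merc⁻¹: φ=72.98717600°, λ=-178.41433400°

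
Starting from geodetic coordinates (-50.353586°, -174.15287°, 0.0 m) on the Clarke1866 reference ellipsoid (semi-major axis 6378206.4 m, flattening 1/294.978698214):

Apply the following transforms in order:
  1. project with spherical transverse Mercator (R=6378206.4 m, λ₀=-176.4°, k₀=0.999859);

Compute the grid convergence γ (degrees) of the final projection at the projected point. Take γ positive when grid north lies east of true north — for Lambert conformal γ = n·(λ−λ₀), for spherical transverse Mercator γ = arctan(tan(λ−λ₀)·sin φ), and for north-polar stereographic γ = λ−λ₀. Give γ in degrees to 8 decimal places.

-1.73064372

start: φ=-50.353586°, λ=-174.152870°, h=0.000 m
→ into tm (λ₀=-176.4°): φ=-50.35358600°, λ−λ₀=2.24713000°
convergence γ = -1.73064372°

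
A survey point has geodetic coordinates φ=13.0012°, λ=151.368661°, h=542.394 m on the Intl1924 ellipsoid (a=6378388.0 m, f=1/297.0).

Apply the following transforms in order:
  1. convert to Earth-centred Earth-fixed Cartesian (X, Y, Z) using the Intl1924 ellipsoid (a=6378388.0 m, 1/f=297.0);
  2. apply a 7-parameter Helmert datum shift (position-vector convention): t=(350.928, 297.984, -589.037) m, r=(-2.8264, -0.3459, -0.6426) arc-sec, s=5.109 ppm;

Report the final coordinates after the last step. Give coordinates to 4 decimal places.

start: φ=13.001200°, λ=151.368661°, h=542.394 m
→ ECEF (a=6378388.000, f=1/297.0): X=-5456323.1427, Y=2978756.7053, Z=1425673.1042
→ Helmert 7p (PV): X=-5455993.2017, Y=2979106.4424, Z=1425041.3833

X=-5455993.2017 m, Y=2979106.4424 m, Z=1425041.3833 m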